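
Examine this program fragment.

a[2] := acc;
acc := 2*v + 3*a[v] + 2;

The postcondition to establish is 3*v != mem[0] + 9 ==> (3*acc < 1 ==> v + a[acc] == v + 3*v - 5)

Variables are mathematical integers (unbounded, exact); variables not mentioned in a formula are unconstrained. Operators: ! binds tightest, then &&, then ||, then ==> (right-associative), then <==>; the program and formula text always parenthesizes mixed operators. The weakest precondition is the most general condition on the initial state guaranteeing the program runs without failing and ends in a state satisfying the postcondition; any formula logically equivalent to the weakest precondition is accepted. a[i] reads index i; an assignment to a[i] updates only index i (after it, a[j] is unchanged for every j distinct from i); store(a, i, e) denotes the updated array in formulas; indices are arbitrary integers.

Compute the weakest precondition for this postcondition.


Working backward. After the program, the postcondition 3*v != mem[0] + 9 ==> (3*acc < 1 ==> v + a[acc] == v + 3*v - 5) must hold; in canonical form it is 3*v != mem[0] + 9 ==> (3*acc < 1 ==> a[acc] == 3*v - 5).
Before acc := 2*v + 3*a[v] + 2: 3*v != mem[0] + 9 ==> (9*a[v] + 6*v < -5 ==> a[3*a[v] + 2*v + 2] == 3*v - 5)
Before a[2] := acc: 3*v != mem[0] + 9 ==> (9*store(a, 2, acc)[v] + 6*v < -5 ==> store(a, 2, acc)[3*store(a, 2, acc)[v] + 2*v + 2] == 3*v - 5)
Answer: WP = 3*v != mem[0] + 9 ==> (9*store(a, 2, acc)[v] + 6*v < -5 ==> store(a, 2, acc)[3*store(a, 2, acc)[v] + 2*v + 2] == 3*v - 5)


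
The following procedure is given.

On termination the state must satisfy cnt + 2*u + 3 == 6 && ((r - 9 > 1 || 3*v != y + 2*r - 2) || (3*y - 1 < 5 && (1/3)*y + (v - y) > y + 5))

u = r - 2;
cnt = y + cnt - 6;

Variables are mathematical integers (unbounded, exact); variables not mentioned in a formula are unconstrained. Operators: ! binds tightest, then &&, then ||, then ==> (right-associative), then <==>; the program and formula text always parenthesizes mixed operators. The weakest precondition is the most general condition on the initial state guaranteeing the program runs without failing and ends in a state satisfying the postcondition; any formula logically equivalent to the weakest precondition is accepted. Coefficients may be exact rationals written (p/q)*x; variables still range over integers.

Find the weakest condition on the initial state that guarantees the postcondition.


Working backward. After the program, the postcondition cnt + 2*u + 3 == 6 && ((r - 9 > 1 || 3*v != y + 2*r - 2) || (3*y - 1 < 5 && (1/3)*y + (v - y) > y + 5)) must hold; in canonical form it is cnt + 2*u == 3 && (r > 10 || 3*v != 2*r + y - 2 || (3*y < 6 && v > (5/3)*y + 5)).
Before cnt := y + cnt - 6: cnt + 2*u + y == 9 && (r > 10 || 3*v != 2*r + y - 2 || (3*y < 6 && v > (5/3)*y + 5))
Before u := r - 2: cnt + 2*r + y == 13 && (r > 10 || 3*v != 2*r + y - 2 || (3*y < 6 && v > (5/3)*y + 5))
Answer: WP = cnt + 2*r + y == 13 && (r > 10 || 3*v != 2*r + y - 2 || (3*y < 6 && v > (5/3)*y + 5))


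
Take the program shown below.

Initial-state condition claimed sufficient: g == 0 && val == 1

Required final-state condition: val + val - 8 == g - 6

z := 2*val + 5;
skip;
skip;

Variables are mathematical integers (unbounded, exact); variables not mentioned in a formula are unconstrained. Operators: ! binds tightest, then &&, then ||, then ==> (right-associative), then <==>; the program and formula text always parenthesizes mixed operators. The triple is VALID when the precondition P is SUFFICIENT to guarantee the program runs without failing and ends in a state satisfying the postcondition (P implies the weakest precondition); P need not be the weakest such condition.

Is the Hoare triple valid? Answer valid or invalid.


Working backward. After the program, the postcondition val + val - 8 == g - 6 must hold; in canonical form it is 2*val == g + 2.
Before skip: 2*val == g + 2
Before skip: 2*val == g + 2
Before z := 2*val + 5: 2*val == g + 2
The weakest precondition is 2*val == g + 2.
Check whether g == 0 && val == 1 implies it.
Every state satisfying the precondition satisfies the weakest precondition: the implication holds.
Answer: valid


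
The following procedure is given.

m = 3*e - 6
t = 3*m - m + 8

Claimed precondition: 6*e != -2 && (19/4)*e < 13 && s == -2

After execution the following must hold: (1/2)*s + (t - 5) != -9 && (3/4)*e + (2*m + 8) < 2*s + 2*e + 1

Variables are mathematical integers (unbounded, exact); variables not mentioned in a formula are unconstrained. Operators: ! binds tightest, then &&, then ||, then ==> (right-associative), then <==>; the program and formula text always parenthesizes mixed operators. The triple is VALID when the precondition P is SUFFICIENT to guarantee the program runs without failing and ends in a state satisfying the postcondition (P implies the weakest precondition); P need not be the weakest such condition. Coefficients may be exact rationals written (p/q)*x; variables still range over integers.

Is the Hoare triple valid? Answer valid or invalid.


Working backward. After the program, the postcondition (1/2)*s + (t - 5) != -9 && (3/4)*e + (2*m + 8) < 2*s + 2*e + 1 must hold; in canonical form it is (1/2)*s + t != -4 && 2*m < (5/4)*e + 2*s - 7.
Before t := 3*m - m + 8: 2*m + (1/2)*s != -12 && 2*m < (5/4)*e + 2*s - 7
Before m := 3*e - 6: 6*e + (1/2)*s != 0 && (19/4)*e < 2*s + 5
The weakest precondition is 6*e + (1/2)*s != 0 && (19/4)*e < 2*s + 5.
Check whether 6*e != -2 && (19/4)*e < 13 && s == -2 implies it.
Countermodel: at the initial state e = 1, s = -2, the precondition holds but the weakest precondition fails.
Answer: invalid


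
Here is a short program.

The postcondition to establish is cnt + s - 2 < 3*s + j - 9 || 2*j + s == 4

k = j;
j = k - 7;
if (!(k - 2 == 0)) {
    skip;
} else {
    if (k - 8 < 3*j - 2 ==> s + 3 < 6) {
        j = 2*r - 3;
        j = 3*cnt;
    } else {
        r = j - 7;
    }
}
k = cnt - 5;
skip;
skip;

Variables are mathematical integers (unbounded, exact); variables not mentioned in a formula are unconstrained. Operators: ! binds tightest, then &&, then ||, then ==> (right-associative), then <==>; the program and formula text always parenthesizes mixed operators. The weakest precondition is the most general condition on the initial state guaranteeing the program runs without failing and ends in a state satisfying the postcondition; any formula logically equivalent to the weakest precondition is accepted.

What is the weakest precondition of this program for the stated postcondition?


Working backward. After the program, the postcondition cnt + s - 2 < 3*s + j - 9 || 2*j + s == 4 must hold; in canonical form it is cnt < j + 2*s - 7 || 2*j + s == 4.
Before skip: cnt < j + 2*s - 7 || 2*j + s == 4
Before skip: cnt < j + 2*s - 7 || 2*j + s == 4
Before k := cnt - 5: cnt < j + 2*s - 7 || 2*j + s == 4
Then branch requires cnt < j + 2*s - 7 || 2*j + s == 4; else branch requires ((k < 3*j + 6 ==> s < 3) ==> (2*cnt + 2*s > 7 || 6*cnt + s == 4)) && ((!(k < 3*j + 6 ==> s < 3)) ==> (cnt < j + 2*s - 7 || 2*j + s == 4)).
Before the if: ((!(k == 2)) ==> (cnt < j + 2*s - 7 || 2*j + s == 4)) && (k == 2 ==> (((k < 3*j + 6 ==> s < 3) ==> (2*cnt + 2*s > 7 || 6*cnt + s == 4)) && ((!(k < 3*j + 6 ==> s < 3)) ==> (cnt < j + 2*s - 7 || 2*j + s == 4))))
Before j := k - 7: ((!(k == 2)) ==> (cnt < k + 2*s - 14 || 2*k + s == 18)) && (k == 2 ==> (((2*k > 15 ==> s < 3) ==> (2*cnt + 2*s > 7 || 6*cnt + s == 4)) && ((!(2*k > 15 ==> s < 3)) ==> (cnt < k + 2*s - 14 || 2*k + s == 18))))
Before k := j: ((!(j == 2)) ==> (cnt < j + 2*s - 14 || 2*j + s == 18)) && (j == 2 ==> (((2*j > 15 ==> s < 3) ==> (2*cnt + 2*s > 7 || 6*cnt + s == 4)) && ((!(2*j > 15 ==> s < 3)) ==> (cnt < j + 2*s - 14 || 2*j + s == 18))))
Answer: WP = ((!(j == 2)) ==> (cnt < j + 2*s - 14 || 2*j + s == 18)) && (j == 2 ==> (((2*j > 15 ==> s < 3) ==> (2*cnt + 2*s > 7 || 6*cnt + s == 4)) && ((!(2*j > 15 ==> s < 3)) ==> (cnt < j + 2*s - 14 || 2*j + s == 18))))


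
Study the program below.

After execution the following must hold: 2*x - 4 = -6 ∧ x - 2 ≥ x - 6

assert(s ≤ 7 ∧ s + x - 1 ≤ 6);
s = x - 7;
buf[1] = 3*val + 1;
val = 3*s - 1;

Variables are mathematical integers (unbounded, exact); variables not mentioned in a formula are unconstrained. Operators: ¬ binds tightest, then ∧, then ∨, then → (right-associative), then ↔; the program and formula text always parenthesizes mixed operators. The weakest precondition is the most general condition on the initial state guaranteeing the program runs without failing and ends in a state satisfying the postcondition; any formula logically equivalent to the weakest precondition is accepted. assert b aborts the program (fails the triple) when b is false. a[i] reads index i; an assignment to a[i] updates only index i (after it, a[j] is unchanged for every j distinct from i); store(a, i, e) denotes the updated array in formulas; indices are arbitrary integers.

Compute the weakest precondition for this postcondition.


Working backward. After the program, the postcondition 2*x - 4 = -6 ∧ x - 2 ≥ x - 6 must hold; in canonical form it is 2*x = -2.
Before val := 3*s - 1: 2*x = -2
Before buf[1] := 3*val + 1: 2*x = -2
Before s := x - 7: 2*x = -2
Before assert s ≤ 7 ∧ s + x - 1 ≤ 6: s ≤ 7 ∧ s + x ≤ 7 ∧ 2*x = -2
Answer: WP = s ≤ 7 ∧ s + x ≤ 7 ∧ 2*x = -2


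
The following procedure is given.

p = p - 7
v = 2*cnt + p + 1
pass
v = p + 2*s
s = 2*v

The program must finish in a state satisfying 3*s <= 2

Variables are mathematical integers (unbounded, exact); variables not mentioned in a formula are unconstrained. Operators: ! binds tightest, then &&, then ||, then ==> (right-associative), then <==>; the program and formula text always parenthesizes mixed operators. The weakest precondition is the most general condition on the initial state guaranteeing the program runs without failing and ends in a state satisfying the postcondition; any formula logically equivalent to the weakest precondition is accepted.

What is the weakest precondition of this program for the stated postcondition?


Working backward. After the program, 3*s <= 2 must hold.
Before s := 2*v: 6*v <= 2
Before v := p + 2*s: 6*p + 12*s <= 2
Before skip: 6*p + 12*s <= 2
Before v := 2*cnt + p + 1: 6*p + 12*s <= 2
Before p := p - 7: 6*p + 12*s <= 44
Answer: WP = 6*p + 12*s <= 44


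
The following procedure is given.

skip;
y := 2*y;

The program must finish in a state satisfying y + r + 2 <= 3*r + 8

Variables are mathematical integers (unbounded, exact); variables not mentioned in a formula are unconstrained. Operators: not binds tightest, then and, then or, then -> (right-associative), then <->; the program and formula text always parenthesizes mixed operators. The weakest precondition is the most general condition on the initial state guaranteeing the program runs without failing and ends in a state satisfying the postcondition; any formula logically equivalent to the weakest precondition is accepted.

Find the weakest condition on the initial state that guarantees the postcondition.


Working backward. After the program, the postcondition y + r + 2 <= 3*r + 8 must hold; in canonical form it is y <= 2*r + 6.
Before y := 2*y: 2*y <= 2*r + 6
Before skip: 2*y <= 2*r + 6
Answer: WP = 2*y <= 2*r + 6


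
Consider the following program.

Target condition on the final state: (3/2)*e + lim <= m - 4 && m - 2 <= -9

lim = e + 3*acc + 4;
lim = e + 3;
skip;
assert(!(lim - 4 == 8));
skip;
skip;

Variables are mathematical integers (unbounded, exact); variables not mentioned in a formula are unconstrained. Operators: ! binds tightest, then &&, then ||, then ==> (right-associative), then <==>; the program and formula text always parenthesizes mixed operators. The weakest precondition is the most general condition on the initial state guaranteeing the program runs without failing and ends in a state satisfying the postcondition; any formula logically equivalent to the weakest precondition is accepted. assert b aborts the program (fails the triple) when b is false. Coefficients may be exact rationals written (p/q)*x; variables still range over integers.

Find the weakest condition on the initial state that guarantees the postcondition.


Working backward. After the program, the postcondition (3/2)*e + lim <= m - 4 && m - 2 <= -9 must hold; in canonical form it is (3/2)*e + lim <= m - 4 && m <= -7.
Before skip: (3/2)*e + lim <= m - 4 && m <= -7
Before skip: (3/2)*e + lim <= m - 4 && m <= -7
Before assert !(lim - 4 == 8): (!(lim == 12)) && (3/2)*e + lim <= m - 4 && m <= -7
Before skip: (!(lim == 12)) && (3/2)*e + lim <= m - 4 && m <= -7
Before lim := e + 3: (!(e == 9)) && (5/2)*e <= m - 7 && m <= -7
Before lim := e + 3*acc + 4: (!(e == 9)) && (5/2)*e <= m - 7 && m <= -7
Answer: WP = (!(e == 9)) && (5/2)*e <= m - 7 && m <= -7


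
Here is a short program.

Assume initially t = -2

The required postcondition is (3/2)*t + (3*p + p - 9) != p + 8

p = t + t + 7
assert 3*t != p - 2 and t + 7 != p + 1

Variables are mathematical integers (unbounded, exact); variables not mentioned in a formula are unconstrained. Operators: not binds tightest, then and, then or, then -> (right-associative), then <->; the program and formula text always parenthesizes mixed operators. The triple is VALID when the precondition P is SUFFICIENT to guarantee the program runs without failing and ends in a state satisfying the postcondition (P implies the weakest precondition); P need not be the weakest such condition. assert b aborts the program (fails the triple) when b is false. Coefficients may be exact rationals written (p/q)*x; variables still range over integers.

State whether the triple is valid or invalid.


Working backward. After the program, the postcondition (3/2)*t + (3*p + p - 9) != p + 8 must hold; in canonical form it is 3*p + (3/2)*t != 17.
Before assert 3*t != p - 2 and t + 7 != p + 1: 3*t != p - 2 and t != p - 6 and 3*p + (3/2)*t != 17
Before p := t + t + 7: t != 5 and t != -1 and (15/2)*t != -4
The weakest precondition is t != 5 and t != -1 and (15/2)*t != -4.
Check whether t = -2 implies it.
Every state satisfying the precondition satisfies the weakest precondition: the implication holds.
Answer: valid


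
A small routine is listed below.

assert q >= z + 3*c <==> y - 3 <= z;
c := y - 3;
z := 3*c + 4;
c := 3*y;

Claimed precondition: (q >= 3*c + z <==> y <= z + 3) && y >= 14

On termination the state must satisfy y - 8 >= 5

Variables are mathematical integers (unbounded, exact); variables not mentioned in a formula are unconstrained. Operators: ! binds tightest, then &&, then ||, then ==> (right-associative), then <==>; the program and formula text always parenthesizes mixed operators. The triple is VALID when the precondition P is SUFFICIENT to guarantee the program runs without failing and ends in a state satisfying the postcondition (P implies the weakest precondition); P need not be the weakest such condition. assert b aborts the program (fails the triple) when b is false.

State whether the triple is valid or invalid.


Working backward. After the program, the postcondition y - 8 >= 5 must hold; in canonical form it is y >= 13.
Before c := 3*y: y >= 13
Before z := 3*c + 4: y >= 13
Before c := y - 3: y >= 13
Before assert q >= z + 3*c <==> y - 3 <= z: (q >= 3*c + z <==> y <= z + 3) && y >= 13
The weakest precondition is (q >= 3*c + z <==> y <= z + 3) && y >= 13.
Check whether (q >= 3*c + z <==> y <= z + 3) && y >= 14 implies it.
Every state satisfying the precondition satisfies the weakest precondition: the implication holds.
Answer: valid


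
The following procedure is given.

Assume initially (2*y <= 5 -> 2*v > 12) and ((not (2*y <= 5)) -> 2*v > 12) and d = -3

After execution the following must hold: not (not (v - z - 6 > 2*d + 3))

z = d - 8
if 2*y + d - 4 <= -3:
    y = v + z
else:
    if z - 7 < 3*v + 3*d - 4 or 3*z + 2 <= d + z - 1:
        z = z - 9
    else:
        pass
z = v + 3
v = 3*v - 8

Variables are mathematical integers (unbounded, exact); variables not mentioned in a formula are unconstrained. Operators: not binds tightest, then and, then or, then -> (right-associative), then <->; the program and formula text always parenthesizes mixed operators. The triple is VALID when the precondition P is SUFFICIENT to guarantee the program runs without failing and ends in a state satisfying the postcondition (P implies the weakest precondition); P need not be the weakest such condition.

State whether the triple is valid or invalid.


Working backward. After the program, the postcondition not (not (v - z - 6 > 2*d + 3)) must hold; in canonical form it is v > 2*d + z + 9.
Before v := 3*v - 8: 3*v > 2*d + z + 17
Before z := v + 3: 2*v > 2*d + 20
Then branch requires 2*v > 2*d + 20; else branch requires ((z < 3*d + 3*v + 3 or 2*z <= d - 3) -> 2*v > 2*d + 20) and ((not (z < 3*d + 3*v + 3 or 2*z <= d - 3)) -> 2*v > 2*d + 20).
Before the if: (d + 2*y <= 1 -> 2*v > 2*d + 20) and ((not (d + 2*y <= 1)) -> (((z < 3*d + 3*v + 3 or 2*z <= d - 3) -> 2*v > 2*d + 20) and ((not (z < 3*d + 3*v + 3 or 2*z <= d - 3)) -> 2*v > 2*d + 20)))
Before z := d - 8: (d + 2*y <= 1 -> 2*v > 2*d + 20) and ((not (d + 2*y <= 1)) -> (((2*d + 3*v > -11 or d <= 13) -> 2*v > 2*d + 20) and ((not (2*d + 3*v > -11 or d <= 13)) -> 2*v > 2*d + 20)))
The weakest precondition is (d + 2*y <= 1 -> 2*v > 2*d + 20) and ((not (d + 2*y <= 1)) -> (((2*d + 3*v > -11 or d <= 13) -> 2*v > 2*d + 20) and ((not (2*d + 3*v > -11 or d <= 13)) -> 2*v > 2*d + 20))).
Check whether (2*y <= 5 -> 2*v > 12) and ((not (2*y <= 5)) -> 2*v > 12) and d = -3 implies it.
Countermodel: at the initial state d = -3, v = 7, y = 3, the precondition holds but the weakest precondition fails.
Answer: invalid


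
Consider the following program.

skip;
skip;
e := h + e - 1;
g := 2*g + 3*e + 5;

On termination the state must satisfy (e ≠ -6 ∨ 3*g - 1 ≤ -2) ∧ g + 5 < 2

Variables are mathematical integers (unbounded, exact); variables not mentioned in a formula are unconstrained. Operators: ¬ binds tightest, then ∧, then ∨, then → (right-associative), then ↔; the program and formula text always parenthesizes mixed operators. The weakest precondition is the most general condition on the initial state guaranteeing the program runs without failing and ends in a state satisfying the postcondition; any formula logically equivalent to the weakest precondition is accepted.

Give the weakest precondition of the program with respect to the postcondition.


Working backward. After the program, the postcondition (e ≠ -6 ∨ 3*g - 1 ≤ -2) ∧ g + 5 < 2 must hold; in canonical form it is (e ≠ -6 ∨ 3*g ≤ -1) ∧ g < -3.
Before g := 2*g + 3*e + 5: (e ≠ -6 ∨ 9*e + 6*g ≤ -16) ∧ 3*e + 2*g < -8
Before e := h + e - 1: (e + h ≠ -5 ∨ 9*e + 6*g + 9*h ≤ -7) ∧ 3*e + 2*g + 3*h < -5
Before skip: (e + h ≠ -5 ∨ 9*e + 6*g + 9*h ≤ -7) ∧ 3*e + 2*g + 3*h < -5
Before skip: (e + h ≠ -5 ∨ 9*e + 6*g + 9*h ≤ -7) ∧ 3*e + 2*g + 3*h < -5
Answer: WP = (e + h ≠ -5 ∨ 9*e + 6*g + 9*h ≤ -7) ∧ 3*e + 2*g + 3*h < -5


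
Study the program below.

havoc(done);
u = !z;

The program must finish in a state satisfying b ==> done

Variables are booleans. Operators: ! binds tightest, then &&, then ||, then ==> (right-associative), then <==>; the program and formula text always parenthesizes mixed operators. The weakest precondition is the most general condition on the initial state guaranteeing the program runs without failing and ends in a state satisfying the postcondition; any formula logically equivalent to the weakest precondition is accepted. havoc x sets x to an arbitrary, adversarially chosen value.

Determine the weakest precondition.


Working backward. After the program, b ==> done must hold.
Before u := !z: b ==> done
Before havoc done: !b
Answer: WP = !b


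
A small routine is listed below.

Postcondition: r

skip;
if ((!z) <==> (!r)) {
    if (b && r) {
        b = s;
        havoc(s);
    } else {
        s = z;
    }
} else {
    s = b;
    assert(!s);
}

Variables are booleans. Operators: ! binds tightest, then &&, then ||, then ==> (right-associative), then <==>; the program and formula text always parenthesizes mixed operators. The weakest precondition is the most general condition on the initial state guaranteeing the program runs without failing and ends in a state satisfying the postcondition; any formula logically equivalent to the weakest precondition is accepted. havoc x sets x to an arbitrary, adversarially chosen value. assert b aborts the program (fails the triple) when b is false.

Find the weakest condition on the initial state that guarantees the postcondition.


Working backward. After the program, r must hold.
Then branch requires ((b && r) ==> r) && ((!(b && r)) ==> r); else branch requires (!b) && r.
Before the if: (((!z) <==> (!r)) ==> (((b && r) ==> r) && ((!(b && r)) ==> r))) && ((!((!z) <==> (!r))) ==> ((!b) && r))
Before skip: (((!z) <==> (!r)) ==> (((b && r) ==> r) && ((!(b && r)) ==> r))) && ((!((!z) <==> (!r))) ==> ((!b) && r))
Answer: WP = (((!z) <==> (!r)) ==> (((b && r) ==> r) && ((!(b && r)) ==> r))) && ((!((!z) <==> (!r))) ==> ((!b) && r))


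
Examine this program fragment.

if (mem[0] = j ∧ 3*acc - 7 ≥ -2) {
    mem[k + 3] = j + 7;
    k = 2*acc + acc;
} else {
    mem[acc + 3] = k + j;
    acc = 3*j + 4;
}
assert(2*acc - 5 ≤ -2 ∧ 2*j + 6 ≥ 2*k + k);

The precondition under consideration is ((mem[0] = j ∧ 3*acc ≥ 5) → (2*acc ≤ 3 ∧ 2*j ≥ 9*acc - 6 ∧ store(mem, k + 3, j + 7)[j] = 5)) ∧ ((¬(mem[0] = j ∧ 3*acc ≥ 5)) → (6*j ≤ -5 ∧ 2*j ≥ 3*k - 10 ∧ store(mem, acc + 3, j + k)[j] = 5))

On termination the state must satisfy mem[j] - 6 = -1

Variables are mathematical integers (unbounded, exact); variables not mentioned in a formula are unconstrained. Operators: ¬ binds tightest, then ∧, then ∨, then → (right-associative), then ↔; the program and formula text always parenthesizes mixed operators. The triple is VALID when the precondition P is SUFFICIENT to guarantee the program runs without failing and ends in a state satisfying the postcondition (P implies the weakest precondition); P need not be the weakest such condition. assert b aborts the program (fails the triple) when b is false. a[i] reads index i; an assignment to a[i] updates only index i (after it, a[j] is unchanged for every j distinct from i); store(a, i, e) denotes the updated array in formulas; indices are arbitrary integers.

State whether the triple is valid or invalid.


Working backward. After the program, the postcondition mem[j] - 6 = -1 must hold; in canonical form it is mem[j] = 5.
Before assert 2*acc - 5 ≤ -2 ∧ 2*j + 6 ≥ 2*k + k: 2*acc ≤ 3 ∧ 2*j ≥ 3*k - 6 ∧ mem[j] = 5
Then branch requires 2*acc ≤ 3 ∧ 2*j ≥ 9*acc - 6 ∧ store(mem, k + 3, j + 7)[j] = 5; else branch requires 6*j ≤ -5 ∧ 2*j ≥ 3*k - 6 ∧ store(mem, acc + 3, j + k)[j] = 5.
Before the if: ((mem[0] = j ∧ 3*acc ≥ 5) → (2*acc ≤ 3 ∧ 2*j ≥ 9*acc - 6 ∧ store(mem, k + 3, j + 7)[j] = 5)) ∧ ((¬(mem[0] = j ∧ 3*acc ≥ 5)) → (6*j ≤ -5 ∧ 2*j ≥ 3*k - 6 ∧ store(mem, acc + 3, j + k)[j] = 5))
The weakest precondition is ((mem[0] = j ∧ 3*acc ≥ 5) → (2*acc ≤ 3 ∧ 2*j ≥ 9*acc - 6 ∧ store(mem, k + 3, j + 7)[j] = 5)) ∧ ((¬(mem[0] = j ∧ 3*acc ≥ 5)) → (6*j ≤ -5 ∧ 2*j ≥ 3*k - 6 ∧ store(mem, acc + 3, j + k)[j] = 5)).
Check whether ((mem[0] = j ∧ 3*acc ≥ 5) → (2*acc ≤ 3 ∧ 2*j ≥ 9*acc - 6 ∧ store(mem, k + 3, j + 7)[j] = 5)) ∧ ((¬(mem[0] = j ∧ 3*acc ≥ 5)) → (6*j ≤ -5 ∧ 2*j ≥ 3*k - 10 ∧ store(mem, acc + 3, j + k)[j] = 5)) implies it.
Countermodel: at the initial state acc = 0, j = -2, k = 1, mem = {[-2] = 5, [0] = 2, [3] = 2, [4] = 2, elsewhere 2}, the precondition holds but the weakest precondition fails.
Answer: invalid


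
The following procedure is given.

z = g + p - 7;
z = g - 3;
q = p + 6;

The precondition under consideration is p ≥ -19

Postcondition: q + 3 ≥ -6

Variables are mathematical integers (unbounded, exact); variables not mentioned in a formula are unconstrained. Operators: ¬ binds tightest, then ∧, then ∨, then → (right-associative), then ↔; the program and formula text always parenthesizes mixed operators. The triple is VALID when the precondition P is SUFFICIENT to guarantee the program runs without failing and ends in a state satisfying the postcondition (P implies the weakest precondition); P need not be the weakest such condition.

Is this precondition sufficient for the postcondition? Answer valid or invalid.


Working backward. After the program, the postcondition q + 3 ≥ -6 must hold; in canonical form it is q ≥ -9.
Before q := p + 6: p ≥ -15
Before z := g - 3: p ≥ -15
Before z := g + p - 7: p ≥ -15
The weakest precondition is p ≥ -15.
Check whether p ≥ -19 implies it.
Countermodel: at the initial state p = -19, the precondition holds but the weakest precondition fails.
Answer: invalid


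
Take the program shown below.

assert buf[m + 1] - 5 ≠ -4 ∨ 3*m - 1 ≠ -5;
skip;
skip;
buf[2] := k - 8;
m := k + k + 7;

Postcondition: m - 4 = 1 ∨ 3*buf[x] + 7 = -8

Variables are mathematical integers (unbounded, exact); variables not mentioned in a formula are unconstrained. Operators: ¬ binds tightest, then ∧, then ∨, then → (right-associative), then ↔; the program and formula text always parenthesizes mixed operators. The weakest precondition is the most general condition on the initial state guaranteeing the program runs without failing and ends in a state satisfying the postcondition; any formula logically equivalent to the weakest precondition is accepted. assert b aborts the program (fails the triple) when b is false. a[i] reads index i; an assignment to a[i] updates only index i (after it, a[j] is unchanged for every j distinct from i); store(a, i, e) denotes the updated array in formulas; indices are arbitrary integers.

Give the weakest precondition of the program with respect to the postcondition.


Working backward. After the program, the postcondition m - 4 = 1 ∨ 3*buf[x] + 7 = -8 must hold; in canonical form it is m = 5 ∨ 3*buf[x] = -15.
Before m := k + k + 7: 2*k = -2 ∨ 3*buf[x] = -15
Before buf[2] := k - 8: 2*k = -2 ∨ 3*store(buf, 2, k - 8)[x] = -15
Before skip: 2*k = -2 ∨ 3*store(buf, 2, k - 8)[x] = -15
Before skip: 2*k = -2 ∨ 3*store(buf, 2, k - 8)[x] = -15
Before assert buf[m + 1] - 5 ≠ -4 ∨ 3*m - 1 ≠ -5: (buf[m + 1] ≠ 1 ∨ 3*m ≠ -4) ∧ (2*k = -2 ∨ 3*store(buf, 2, k - 8)[x] = -15)
Answer: WP = (buf[m + 1] ≠ 1 ∨ 3*m ≠ -4) ∧ (2*k = -2 ∨ 3*store(buf, 2, k - 8)[x] = -15)


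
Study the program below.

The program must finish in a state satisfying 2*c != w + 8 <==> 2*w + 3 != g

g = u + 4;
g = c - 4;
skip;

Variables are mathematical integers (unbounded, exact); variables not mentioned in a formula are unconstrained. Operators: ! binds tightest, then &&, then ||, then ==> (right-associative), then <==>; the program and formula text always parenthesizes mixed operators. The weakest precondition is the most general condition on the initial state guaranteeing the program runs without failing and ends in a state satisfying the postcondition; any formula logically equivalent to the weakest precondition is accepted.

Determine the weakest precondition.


Working backward. After the program, the postcondition 2*c != w + 8 <==> 2*w + 3 != g must hold; in canonical form it is 2*c != w + 8 <==> 2*w != g - 3.
Before skip: 2*c != w + 8 <==> 2*w != g - 3
Before g := c - 4: 2*c != w + 8 <==> 2*w != c - 7
Before g := u + 4: 2*c != w + 8 <==> 2*w != c - 7
Answer: WP = 2*c != w + 8 <==> 2*w != c - 7


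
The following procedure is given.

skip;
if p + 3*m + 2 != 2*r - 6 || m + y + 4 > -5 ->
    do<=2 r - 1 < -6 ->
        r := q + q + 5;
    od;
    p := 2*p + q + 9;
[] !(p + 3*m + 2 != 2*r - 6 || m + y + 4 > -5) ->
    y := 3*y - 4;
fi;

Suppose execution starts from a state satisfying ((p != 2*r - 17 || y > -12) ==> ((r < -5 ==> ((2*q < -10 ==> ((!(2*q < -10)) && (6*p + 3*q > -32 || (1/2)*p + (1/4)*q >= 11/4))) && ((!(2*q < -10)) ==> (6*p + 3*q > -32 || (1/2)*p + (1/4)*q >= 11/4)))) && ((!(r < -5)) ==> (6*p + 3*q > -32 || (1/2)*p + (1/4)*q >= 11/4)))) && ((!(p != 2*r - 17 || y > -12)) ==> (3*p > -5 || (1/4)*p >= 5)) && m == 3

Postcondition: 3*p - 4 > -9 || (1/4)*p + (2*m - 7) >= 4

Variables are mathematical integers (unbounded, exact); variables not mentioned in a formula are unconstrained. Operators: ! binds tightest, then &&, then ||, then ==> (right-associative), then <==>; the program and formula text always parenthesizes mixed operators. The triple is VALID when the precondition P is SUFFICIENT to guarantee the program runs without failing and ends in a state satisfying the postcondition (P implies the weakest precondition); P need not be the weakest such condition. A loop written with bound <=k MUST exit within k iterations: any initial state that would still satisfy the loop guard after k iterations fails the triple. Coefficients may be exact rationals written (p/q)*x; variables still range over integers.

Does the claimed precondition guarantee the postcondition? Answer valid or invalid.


Working backward. After the program, the postcondition 3*p - 4 > -9 || (1/4)*p + (2*m - 7) >= 4 must hold; in canonical form it is 3*p > -5 || 2*m + (1/4)*p >= 11.
Then branch requires (r < -5 ==> ((2*q < -10 ==> ((!(2*q < -10)) && (6*p + 3*q > -32 || 2*m + (1/2)*p + (1/4)*q >= 35/4))) && ((!(2*q < -10)) ==> (6*p + 3*q > -32 || 2*m + (1/2)*p + (1/4)*q >= 35/4)))) && ((!(r < -5)) ==> (6*p + 3*q > -32 || 2*m + (1/2)*p + (1/4)*q >= 35/4)); else branch requires 3*p > -5 || 2*m + (1/4)*p >= 11.
Before the if: ((3*m + p != 2*r - 8 || m + y > -9) ==> ((r < -5 ==> ((2*q < -10 ==> ((!(2*q < -10)) && (6*p + 3*q > -32 || 2*m + (1/2)*p + (1/4)*q >= 35/4))) && ((!(2*q < -10)) ==> (6*p + 3*q > -32 || 2*m + (1/2)*p + (1/4)*q >= 35/4)))) && ((!(r < -5)) ==> (6*p + 3*q > -32 || 2*m + (1/2)*p + (1/4)*q >= 35/4)))) && ((!(3*m + p != 2*r - 8 || m + y > -9)) ==> (3*p > -5 || 2*m + (1/4)*p >= 11))
Before skip: ((3*m + p != 2*r - 8 || m + y > -9) ==> ((r < -5 ==> ((2*q < -10 ==> ((!(2*q < -10)) && (6*p + 3*q > -32 || 2*m + (1/2)*p + (1/4)*q >= 35/4))) && ((!(2*q < -10)) ==> (6*p + 3*q > -32 || 2*m + (1/2)*p + (1/4)*q >= 35/4)))) && ((!(r < -5)) ==> (6*p + 3*q > -32 || 2*m + (1/2)*p + (1/4)*q >= 35/4)))) && ((!(3*m + p != 2*r - 8 || m + y > -9)) ==> (3*p > -5 || 2*m + (1/4)*p >= 11))
The weakest precondition is ((3*m + p != 2*r - 8 || m + y > -9) ==> ((r < -5 ==> ((2*q < -10 ==> ((!(2*q < -10)) && (6*p + 3*q > -32 || 2*m + (1/2)*p + (1/4)*q >= 35/4))) && ((!(2*q < -10)) ==> (6*p + 3*q > -32 || 2*m + (1/2)*p + (1/4)*q >= 35/4)))) && ((!(r < -5)) ==> (6*p + 3*q > -32 || 2*m + (1/2)*p + (1/4)*q >= 35/4)))) && ((!(3*m + p != 2*r - 8 || m + y > -9)) ==> (3*p > -5 || 2*m + (1/4)*p >= 11)).
Check whether ((p != 2*r - 17 || y > -12) ==> ((r < -5 ==> ((2*q < -10 ==> ((!(2*q < -10)) && (6*p + 3*q > -32 || (1/2)*p + (1/4)*q >= 11/4))) && ((!(2*q < -10)) ==> (6*p + 3*q > -32 || (1/2)*p + (1/4)*q >= 11/4)))) && ((!(r < -5)) ==> (6*p + 3*q > -32 || (1/2)*p + (1/4)*q >= 11/4)))) && ((!(p != 2*r - 17 || y > -12)) ==> (3*p > -5 || (1/4)*p >= 5)) && m == 3 implies it.
Every state satisfying the precondition satisfies the weakest precondition: the implication holds.
Answer: valid


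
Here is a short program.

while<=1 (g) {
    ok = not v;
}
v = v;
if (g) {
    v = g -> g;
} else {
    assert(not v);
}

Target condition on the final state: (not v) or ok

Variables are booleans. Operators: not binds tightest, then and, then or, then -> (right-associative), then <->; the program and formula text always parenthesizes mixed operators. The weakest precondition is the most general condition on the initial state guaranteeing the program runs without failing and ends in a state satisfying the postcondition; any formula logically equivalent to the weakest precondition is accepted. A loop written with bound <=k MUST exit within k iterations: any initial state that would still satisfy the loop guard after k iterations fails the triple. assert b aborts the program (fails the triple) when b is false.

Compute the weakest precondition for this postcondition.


Working backward. After the program, (not v) or ok must hold.
Then branch requires ok; else branch requires (not v) and ((not v) or ok).
Before the if: (g -> ok) and ((not g) -> ((not v) and ((not v) or ok)))
Before v := v: (g -> ok) and ((not g) -> ((not v) and ((not v) or ok)))
Before the loop (bound <=1), unroll the exhaustion recursion (WP_0 = exit-now case; WP_j = one more guarded iteration, up to j = 1):
  WP_0: (not g) and (g -> ok) and ((not g) -> ((not v) and ((not v) or ok)))
  WP_1: (g -> ((not g) and (g -> (not v)) and ((not g) -> (not v)))) and ((not g) -> ((g -> ok) and ((not g) -> ((not v) and ((not v) or ok)))))
So before the loop: (g -> ((not g) and (g -> (not v)) and ((not g) -> (not v)))) and ((not g) -> ((g -> ok) and ((not g) -> ((not v) and ((not v) or ok)))))
Answer: WP = (g -> ((not g) and (g -> (not v)) and ((not g) -> (not v)))) and ((not g) -> ((g -> ok) and ((not g) -> ((not v) and ((not v) or ok)))))


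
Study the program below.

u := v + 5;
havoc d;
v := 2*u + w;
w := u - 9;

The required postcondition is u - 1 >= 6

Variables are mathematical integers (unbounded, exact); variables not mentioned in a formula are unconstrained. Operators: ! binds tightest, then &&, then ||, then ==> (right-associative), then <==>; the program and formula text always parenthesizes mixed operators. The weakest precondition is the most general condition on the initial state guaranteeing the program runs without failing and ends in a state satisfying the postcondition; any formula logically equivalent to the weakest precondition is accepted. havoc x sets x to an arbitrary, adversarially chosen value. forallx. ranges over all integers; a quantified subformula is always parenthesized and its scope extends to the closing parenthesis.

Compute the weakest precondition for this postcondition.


Working backward. After the program, the postcondition u - 1 >= 6 must hold; in canonical form it is u >= 7.
Before w := u - 9: u >= 7
Before v := 2*u + w: u >= 7
Before havoc d: u >= 7
Before u := v + 5: v >= 2
Answer: WP = v >= 2


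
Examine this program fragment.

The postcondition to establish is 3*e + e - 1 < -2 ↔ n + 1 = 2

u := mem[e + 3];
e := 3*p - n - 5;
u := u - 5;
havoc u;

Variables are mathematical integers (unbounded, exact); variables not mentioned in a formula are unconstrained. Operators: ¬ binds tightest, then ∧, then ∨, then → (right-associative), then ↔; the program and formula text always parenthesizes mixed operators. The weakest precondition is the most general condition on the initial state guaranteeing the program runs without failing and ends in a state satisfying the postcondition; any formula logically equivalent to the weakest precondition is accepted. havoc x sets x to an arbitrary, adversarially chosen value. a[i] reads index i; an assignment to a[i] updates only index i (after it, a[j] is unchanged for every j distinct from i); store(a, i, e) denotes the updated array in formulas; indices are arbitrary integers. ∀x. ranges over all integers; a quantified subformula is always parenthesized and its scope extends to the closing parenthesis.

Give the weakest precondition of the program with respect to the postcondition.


Working backward. After the program, the postcondition 3*e + e - 1 < -2 ↔ n + 1 = 2 must hold; in canonical form it is 4*e < -1 ↔ n = 1.
Before havoc u: 4*e < -1 ↔ n = 1
Before u := u - 5: 4*e < -1 ↔ n = 1
Before e := 3*p - n - 5: 12*p < 4*n + 19 ↔ n = 1
Before u := mem[e + 3]: 12*p < 4*n + 19 ↔ n = 1
Answer: WP = 12*p < 4*n + 19 ↔ n = 1


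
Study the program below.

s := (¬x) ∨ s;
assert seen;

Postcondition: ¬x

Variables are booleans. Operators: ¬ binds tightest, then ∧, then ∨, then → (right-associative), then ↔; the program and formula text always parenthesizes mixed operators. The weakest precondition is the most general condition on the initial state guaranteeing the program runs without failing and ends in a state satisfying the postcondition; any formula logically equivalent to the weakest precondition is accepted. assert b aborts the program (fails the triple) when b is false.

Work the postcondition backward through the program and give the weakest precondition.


Working backward. After the program, ¬x must hold.
Before assert seen: seen ∧ (¬x)
Before s := (¬x) ∨ s: seen ∧ (¬x)
Answer: WP = seen ∧ (¬x)


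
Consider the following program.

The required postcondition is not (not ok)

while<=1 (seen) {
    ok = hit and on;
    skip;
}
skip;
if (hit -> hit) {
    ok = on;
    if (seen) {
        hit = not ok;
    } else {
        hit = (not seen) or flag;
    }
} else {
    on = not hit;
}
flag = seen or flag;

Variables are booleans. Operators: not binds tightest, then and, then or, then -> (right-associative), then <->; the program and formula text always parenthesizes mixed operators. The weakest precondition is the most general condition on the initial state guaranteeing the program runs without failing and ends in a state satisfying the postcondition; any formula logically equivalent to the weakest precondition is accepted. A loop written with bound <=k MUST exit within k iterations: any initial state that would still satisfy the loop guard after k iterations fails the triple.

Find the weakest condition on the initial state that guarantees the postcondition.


Working backward. After the program, the postcondition not (not ok) must hold; in canonical form it is ok.
Before flag := seen or flag: ok
Then branch requires (seen -> on) and ((not seen) -> on); else branch requires ok.
Before the if: (seen -> on) and ((not seen) -> on)
Before skip: (seen -> on) and ((not seen) -> on)
Before the loop (bound <=1), unroll the exhaustion recursion (WP_0 = exit-now case; WP_j = one more guarded iteration, up to j = 1):
  WP_0: (not seen) and (seen -> on) and ((not seen) -> on)
  WP_1: (seen -> ((not seen) and (seen -> on) and ((not seen) -> on))) and ((not seen) -> ((seen -> on) and ((not seen) -> on)))
So before the loop: (seen -> ((not seen) and (seen -> on) and ((not seen) -> on))) and ((not seen) -> ((seen -> on) and ((not seen) -> on)))
Answer: WP = (seen -> ((not seen) and (seen -> on) and ((not seen) -> on))) and ((not seen) -> ((seen -> on) and ((not seen) -> on)))


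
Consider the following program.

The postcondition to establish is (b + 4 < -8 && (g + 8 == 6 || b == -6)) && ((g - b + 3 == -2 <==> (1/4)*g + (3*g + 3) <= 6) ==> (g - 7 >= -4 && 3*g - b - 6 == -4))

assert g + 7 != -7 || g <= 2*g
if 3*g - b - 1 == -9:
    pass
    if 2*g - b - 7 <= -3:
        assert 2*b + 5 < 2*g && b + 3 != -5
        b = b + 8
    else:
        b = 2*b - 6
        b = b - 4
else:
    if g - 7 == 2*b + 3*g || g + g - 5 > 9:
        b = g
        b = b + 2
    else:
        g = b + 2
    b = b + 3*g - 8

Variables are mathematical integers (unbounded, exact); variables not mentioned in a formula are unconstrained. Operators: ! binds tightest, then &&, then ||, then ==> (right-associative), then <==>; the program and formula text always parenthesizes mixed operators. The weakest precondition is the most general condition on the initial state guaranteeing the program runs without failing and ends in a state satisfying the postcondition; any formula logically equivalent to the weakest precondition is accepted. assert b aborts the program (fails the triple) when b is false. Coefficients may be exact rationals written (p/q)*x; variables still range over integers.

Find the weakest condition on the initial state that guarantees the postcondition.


Working backward. After the program, the postcondition (b + 4 < -8 && (g + 8 == 6 || b == -6)) && ((g - b + 3 == -2 <==> (1/4)*g + (3*g + 3) <= 6) ==> (g - 7 >= -4 && 3*g - b - 6 == -4)) must hold; in canonical form it is b < -12 && (g == -2 || b == -6) && ((g == b - 5 <==> (13/4)*g <= 3) ==> (g >= 3 && 3*g == b + 2)).
Then branch requires (2*g <= b + 4 ==> (2*b < 2*g - 5 && b != -8 && b < -20 && (g == -2 || b == -14) && ((g == b + 3 <==> (13/4)*g <= 3) ==> (g >= 3 && 3*g == b + 10)))) && ((!(2*g <= b + 4)) ==> (2*b < -2 && (g == -2 || 2*b == 4) && ((g == 2*b - 15 <==> (13/4)*g <= 3) ==> (g >= 3 && 3*g == 2*b - 8)))); else branch requires ((2*b + 2*g == -7 || 2*g > 14) ==> (4*g < -6 && (g == -2 || 4*g == 0) && ((3*g == 11 <==> (13/4)*g <= 3) ==> (g >= 3 && g == 4)))) && ((!(2*b + 2*g == -7 || 2*g > 14)) ==> (4*b < -10 && (b == -4 || 4*b == -4) && ((3*b == 9 <==> (13/4)*b <= -7/2) ==> (b >= 1 && b == 6)))).
Before the if: (3*g == b - 8 ==> ((2*g <= b + 4 ==> (2*b < 2*g - 5 && b != -8 && b < -20 && (g == -2 || b == -14) && ((g == b + 3 <==> (13/4)*g <= 3) ==> (g >= 3 && 3*g == b + 10)))) && ((!(2*g <= b + 4)) ==> (2*b < -2 && (g == -2 || 2*b == 4) && ((g == 2*b - 15 <==> (13/4)*g <= 3) ==> (g >= 3 && 3*g == 2*b - 8)))))) && ((!(3*g == b - 8)) ==> (((2*b + 2*g == -7 || 2*g > 14) ==> (4*g < -6 && (g == -2 || 4*g == 0) && ((3*g == 11 <==> (13/4)*g <= 3) ==> (g >= 3 && g == 4)))) && ((!(2*b + 2*g == -7 || 2*g > 14)) ==> (4*b < -10 && (b == -4 || 4*b == -4) && ((3*b == 9 <==> (13/4)*b <= -7/2) ==> (b >= 1 && b == 6))))))
Before assert g + 7 != -7 || g <= 2*g: (g != -14 || g >= 0) && (3*g == b - 8 ==> ((2*g <= b + 4 ==> (2*b < 2*g - 5 && b != -8 && b < -20 && (g == -2 || b == -14) && ((g == b + 3 <==> (13/4)*g <= 3) ==> (g >= 3 && 3*g == b + 10)))) && ((!(2*g <= b + 4)) ==> (2*b < -2 && (g == -2 || 2*b == 4) && ((g == 2*b - 15 <==> (13/4)*g <= 3) ==> (g >= 3 && 3*g == 2*b - 8)))))) && ((!(3*g == b - 8)) ==> (((2*b + 2*g == -7 || 2*g > 14) ==> (4*g < -6 && (g == -2 || 4*g == 0) && ((3*g == 11 <==> (13/4)*g <= 3) ==> (g >= 3 && g == 4)))) && ((!(2*b + 2*g == -7 || 2*g > 14)) ==> (4*b < -10 && (b == -4 || 4*b == -4) && ((3*b == 9 <==> (13/4)*b <= -7/2) ==> (b >= 1 && b == 6))))))
Answer: WP = (g != -14 || g >= 0) && (3*g == b - 8 ==> ((2*g <= b + 4 ==> (2*b < 2*g - 5 && b != -8 && b < -20 && (g == -2 || b == -14) && ((g == b + 3 <==> (13/4)*g <= 3) ==> (g >= 3 && 3*g == b + 10)))) && ((!(2*g <= b + 4)) ==> (2*b < -2 && (g == -2 || 2*b == 4) && ((g == 2*b - 15 <==> (13/4)*g <= 3) ==> (g >= 3 && 3*g == 2*b - 8)))))) && ((!(3*g == b - 8)) ==> (((2*b + 2*g == -7 || 2*g > 14) ==> (4*g < -6 && (g == -2 || 4*g == 0) && ((3*g == 11 <==> (13/4)*g <= 3) ==> (g >= 3 && g == 4)))) && ((!(2*b + 2*g == -7 || 2*g > 14)) ==> (4*b < -10 && (b == -4 || 4*b == -4) && ((3*b == 9 <==> (13/4)*b <= -7/2) ==> (b >= 1 && b == 6))))))
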